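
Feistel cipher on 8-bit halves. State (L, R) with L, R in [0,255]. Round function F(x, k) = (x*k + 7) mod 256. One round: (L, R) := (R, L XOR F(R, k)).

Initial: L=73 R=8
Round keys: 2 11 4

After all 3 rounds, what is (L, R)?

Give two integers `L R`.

Answer: 25 53

Derivation:
Round 1 (k=2): L=8 R=94
Round 2 (k=11): L=94 R=25
Round 3 (k=4): L=25 R=53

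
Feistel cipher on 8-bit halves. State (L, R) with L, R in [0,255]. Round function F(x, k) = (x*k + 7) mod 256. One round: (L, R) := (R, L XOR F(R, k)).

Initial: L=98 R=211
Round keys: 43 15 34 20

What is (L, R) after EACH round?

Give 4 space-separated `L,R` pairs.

Answer: 211,26 26,94 94,153 153,165

Derivation:
Round 1 (k=43): L=211 R=26
Round 2 (k=15): L=26 R=94
Round 3 (k=34): L=94 R=153
Round 4 (k=20): L=153 R=165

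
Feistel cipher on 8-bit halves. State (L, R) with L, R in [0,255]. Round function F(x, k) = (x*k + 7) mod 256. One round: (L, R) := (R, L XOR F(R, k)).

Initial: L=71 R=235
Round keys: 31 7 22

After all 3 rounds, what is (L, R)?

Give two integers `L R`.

Answer: 79 234

Derivation:
Round 1 (k=31): L=235 R=59
Round 2 (k=7): L=59 R=79
Round 3 (k=22): L=79 R=234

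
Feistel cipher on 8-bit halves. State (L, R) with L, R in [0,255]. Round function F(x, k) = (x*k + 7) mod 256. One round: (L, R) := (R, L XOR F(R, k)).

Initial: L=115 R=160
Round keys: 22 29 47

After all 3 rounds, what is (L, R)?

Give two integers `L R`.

Round 1 (k=22): L=160 R=180
Round 2 (k=29): L=180 R=203
Round 3 (k=47): L=203 R=248

Answer: 203 248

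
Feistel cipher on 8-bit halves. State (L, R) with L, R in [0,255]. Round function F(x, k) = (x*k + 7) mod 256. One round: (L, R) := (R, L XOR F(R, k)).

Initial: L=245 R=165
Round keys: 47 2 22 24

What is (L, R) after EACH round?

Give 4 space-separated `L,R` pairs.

Answer: 165,167 167,240 240,0 0,247

Derivation:
Round 1 (k=47): L=165 R=167
Round 2 (k=2): L=167 R=240
Round 3 (k=22): L=240 R=0
Round 4 (k=24): L=0 R=247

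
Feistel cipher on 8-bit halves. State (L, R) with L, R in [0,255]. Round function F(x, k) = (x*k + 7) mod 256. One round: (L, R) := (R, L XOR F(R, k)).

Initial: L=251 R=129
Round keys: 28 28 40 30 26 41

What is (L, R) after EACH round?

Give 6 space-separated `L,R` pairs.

Answer: 129,216 216,38 38,47 47,175 175,226 226,150

Derivation:
Round 1 (k=28): L=129 R=216
Round 2 (k=28): L=216 R=38
Round 3 (k=40): L=38 R=47
Round 4 (k=30): L=47 R=175
Round 5 (k=26): L=175 R=226
Round 6 (k=41): L=226 R=150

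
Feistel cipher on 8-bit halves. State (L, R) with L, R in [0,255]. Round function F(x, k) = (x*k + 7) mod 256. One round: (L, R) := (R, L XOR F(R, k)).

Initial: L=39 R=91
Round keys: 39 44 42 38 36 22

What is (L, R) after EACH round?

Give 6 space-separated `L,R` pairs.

Answer: 91,195 195,208 208,228 228,15 15,199 199,46

Derivation:
Round 1 (k=39): L=91 R=195
Round 2 (k=44): L=195 R=208
Round 3 (k=42): L=208 R=228
Round 4 (k=38): L=228 R=15
Round 5 (k=36): L=15 R=199
Round 6 (k=22): L=199 R=46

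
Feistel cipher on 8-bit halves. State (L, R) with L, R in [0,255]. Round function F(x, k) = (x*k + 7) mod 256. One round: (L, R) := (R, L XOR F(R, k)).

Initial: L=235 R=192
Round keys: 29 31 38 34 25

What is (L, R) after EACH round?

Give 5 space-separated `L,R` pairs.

Answer: 192,44 44,155 155,37 37,106 106,68

Derivation:
Round 1 (k=29): L=192 R=44
Round 2 (k=31): L=44 R=155
Round 3 (k=38): L=155 R=37
Round 4 (k=34): L=37 R=106
Round 5 (k=25): L=106 R=68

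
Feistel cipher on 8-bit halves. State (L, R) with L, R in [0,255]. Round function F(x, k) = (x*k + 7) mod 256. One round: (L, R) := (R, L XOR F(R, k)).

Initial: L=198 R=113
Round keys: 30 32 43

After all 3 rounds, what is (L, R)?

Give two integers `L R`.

Answer: 22 58

Derivation:
Round 1 (k=30): L=113 R=131
Round 2 (k=32): L=131 R=22
Round 3 (k=43): L=22 R=58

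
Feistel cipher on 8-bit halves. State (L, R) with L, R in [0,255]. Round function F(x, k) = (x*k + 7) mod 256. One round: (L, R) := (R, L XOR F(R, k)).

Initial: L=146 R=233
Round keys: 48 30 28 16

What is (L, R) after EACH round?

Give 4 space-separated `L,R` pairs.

Round 1 (k=48): L=233 R=37
Round 2 (k=30): L=37 R=180
Round 3 (k=28): L=180 R=146
Round 4 (k=16): L=146 R=147

Answer: 233,37 37,180 180,146 146,147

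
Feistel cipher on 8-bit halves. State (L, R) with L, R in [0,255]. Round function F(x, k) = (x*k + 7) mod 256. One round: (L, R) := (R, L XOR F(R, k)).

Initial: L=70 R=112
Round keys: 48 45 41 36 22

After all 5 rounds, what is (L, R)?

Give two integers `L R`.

Answer: 235 211

Derivation:
Round 1 (k=48): L=112 R=65
Round 2 (k=45): L=65 R=4
Round 3 (k=41): L=4 R=234
Round 4 (k=36): L=234 R=235
Round 5 (k=22): L=235 R=211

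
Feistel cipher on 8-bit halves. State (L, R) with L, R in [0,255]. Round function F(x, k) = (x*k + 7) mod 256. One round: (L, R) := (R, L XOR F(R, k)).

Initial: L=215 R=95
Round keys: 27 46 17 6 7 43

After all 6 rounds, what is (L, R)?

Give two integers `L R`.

Answer: 148 38

Derivation:
Round 1 (k=27): L=95 R=219
Round 2 (k=46): L=219 R=62
Round 3 (k=17): L=62 R=254
Round 4 (k=6): L=254 R=197
Round 5 (k=7): L=197 R=148
Round 6 (k=43): L=148 R=38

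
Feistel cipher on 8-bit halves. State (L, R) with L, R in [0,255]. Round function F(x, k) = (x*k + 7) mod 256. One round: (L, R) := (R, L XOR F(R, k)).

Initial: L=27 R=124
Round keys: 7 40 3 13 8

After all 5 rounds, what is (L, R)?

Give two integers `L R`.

Round 1 (k=7): L=124 R=112
Round 2 (k=40): L=112 R=251
Round 3 (k=3): L=251 R=136
Round 4 (k=13): L=136 R=20
Round 5 (k=8): L=20 R=47

Answer: 20 47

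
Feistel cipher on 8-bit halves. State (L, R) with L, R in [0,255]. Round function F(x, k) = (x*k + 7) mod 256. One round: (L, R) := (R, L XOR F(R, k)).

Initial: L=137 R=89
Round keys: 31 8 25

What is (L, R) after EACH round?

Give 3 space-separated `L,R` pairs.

Answer: 89,71 71,102 102,186

Derivation:
Round 1 (k=31): L=89 R=71
Round 2 (k=8): L=71 R=102
Round 3 (k=25): L=102 R=186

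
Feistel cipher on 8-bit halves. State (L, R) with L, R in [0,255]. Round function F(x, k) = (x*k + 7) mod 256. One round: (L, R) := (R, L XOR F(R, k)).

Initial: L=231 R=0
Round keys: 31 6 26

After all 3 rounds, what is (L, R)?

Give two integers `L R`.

Round 1 (k=31): L=0 R=224
Round 2 (k=6): L=224 R=71
Round 3 (k=26): L=71 R=221

Answer: 71 221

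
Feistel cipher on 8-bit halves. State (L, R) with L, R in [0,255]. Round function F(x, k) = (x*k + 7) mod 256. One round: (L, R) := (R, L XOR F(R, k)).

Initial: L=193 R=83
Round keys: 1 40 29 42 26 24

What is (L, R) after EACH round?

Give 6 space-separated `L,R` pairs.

Round 1 (k=1): L=83 R=155
Round 2 (k=40): L=155 R=108
Round 3 (k=29): L=108 R=216
Round 4 (k=42): L=216 R=27
Round 5 (k=26): L=27 R=29
Round 6 (k=24): L=29 R=164

Answer: 83,155 155,108 108,216 216,27 27,29 29,164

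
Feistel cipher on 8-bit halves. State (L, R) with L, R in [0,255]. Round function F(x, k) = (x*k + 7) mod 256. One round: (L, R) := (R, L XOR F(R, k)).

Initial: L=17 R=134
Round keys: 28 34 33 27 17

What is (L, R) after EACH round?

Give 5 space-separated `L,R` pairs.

Answer: 134,190 190,197 197,210 210,232 232,189

Derivation:
Round 1 (k=28): L=134 R=190
Round 2 (k=34): L=190 R=197
Round 3 (k=33): L=197 R=210
Round 4 (k=27): L=210 R=232
Round 5 (k=17): L=232 R=189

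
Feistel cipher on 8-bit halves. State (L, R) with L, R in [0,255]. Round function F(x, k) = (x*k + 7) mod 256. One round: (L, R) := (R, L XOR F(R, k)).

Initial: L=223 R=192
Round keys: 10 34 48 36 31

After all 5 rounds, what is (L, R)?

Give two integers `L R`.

Round 1 (k=10): L=192 R=88
Round 2 (k=34): L=88 R=119
Round 3 (k=48): L=119 R=15
Round 4 (k=36): L=15 R=84
Round 5 (k=31): L=84 R=60

Answer: 84 60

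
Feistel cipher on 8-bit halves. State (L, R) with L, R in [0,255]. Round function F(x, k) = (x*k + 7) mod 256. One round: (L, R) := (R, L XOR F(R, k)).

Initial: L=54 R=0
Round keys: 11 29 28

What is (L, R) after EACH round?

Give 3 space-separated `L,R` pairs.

Round 1 (k=11): L=0 R=49
Round 2 (k=29): L=49 R=148
Round 3 (k=28): L=148 R=6

Answer: 0,49 49,148 148,6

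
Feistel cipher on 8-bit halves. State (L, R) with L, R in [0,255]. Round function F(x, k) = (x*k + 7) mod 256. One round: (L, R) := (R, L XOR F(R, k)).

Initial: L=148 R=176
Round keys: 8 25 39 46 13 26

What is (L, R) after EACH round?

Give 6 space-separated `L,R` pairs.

Round 1 (k=8): L=176 R=19
Round 2 (k=25): L=19 R=82
Round 3 (k=39): L=82 R=150
Round 4 (k=46): L=150 R=169
Round 5 (k=13): L=169 R=10
Round 6 (k=26): L=10 R=162

Answer: 176,19 19,82 82,150 150,169 169,10 10,162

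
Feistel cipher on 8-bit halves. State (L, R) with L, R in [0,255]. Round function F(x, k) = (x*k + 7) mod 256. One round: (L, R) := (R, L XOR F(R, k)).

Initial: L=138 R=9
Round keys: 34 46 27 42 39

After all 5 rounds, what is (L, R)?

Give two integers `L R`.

Answer: 39 164

Derivation:
Round 1 (k=34): L=9 R=179
Round 2 (k=46): L=179 R=56
Round 3 (k=27): L=56 R=92
Round 4 (k=42): L=92 R=39
Round 5 (k=39): L=39 R=164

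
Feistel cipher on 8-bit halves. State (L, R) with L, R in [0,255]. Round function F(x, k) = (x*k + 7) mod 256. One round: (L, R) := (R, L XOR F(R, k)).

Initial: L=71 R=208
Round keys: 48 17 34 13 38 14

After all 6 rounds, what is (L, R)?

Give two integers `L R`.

Answer: 148 208

Derivation:
Round 1 (k=48): L=208 R=64
Round 2 (k=17): L=64 R=151
Round 3 (k=34): L=151 R=85
Round 4 (k=13): L=85 R=207
Round 5 (k=38): L=207 R=148
Round 6 (k=14): L=148 R=208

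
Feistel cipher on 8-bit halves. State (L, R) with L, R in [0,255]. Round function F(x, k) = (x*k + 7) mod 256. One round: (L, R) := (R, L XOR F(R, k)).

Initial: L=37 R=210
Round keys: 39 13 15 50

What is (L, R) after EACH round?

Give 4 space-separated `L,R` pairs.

Round 1 (k=39): L=210 R=32
Round 2 (k=13): L=32 R=117
Round 3 (k=15): L=117 R=194
Round 4 (k=50): L=194 R=158

Answer: 210,32 32,117 117,194 194,158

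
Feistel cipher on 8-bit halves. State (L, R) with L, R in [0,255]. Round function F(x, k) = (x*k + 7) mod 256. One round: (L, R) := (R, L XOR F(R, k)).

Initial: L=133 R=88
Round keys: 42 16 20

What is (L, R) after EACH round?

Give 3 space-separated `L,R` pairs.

Round 1 (k=42): L=88 R=242
Round 2 (k=16): L=242 R=127
Round 3 (k=20): L=127 R=1

Answer: 88,242 242,127 127,1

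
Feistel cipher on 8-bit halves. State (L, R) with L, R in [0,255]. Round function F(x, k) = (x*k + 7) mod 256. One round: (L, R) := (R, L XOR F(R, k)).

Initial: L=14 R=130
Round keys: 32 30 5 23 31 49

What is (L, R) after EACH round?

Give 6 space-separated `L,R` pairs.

Answer: 130,73 73,23 23,51 51,139 139,239 239,77

Derivation:
Round 1 (k=32): L=130 R=73
Round 2 (k=30): L=73 R=23
Round 3 (k=5): L=23 R=51
Round 4 (k=23): L=51 R=139
Round 5 (k=31): L=139 R=239
Round 6 (k=49): L=239 R=77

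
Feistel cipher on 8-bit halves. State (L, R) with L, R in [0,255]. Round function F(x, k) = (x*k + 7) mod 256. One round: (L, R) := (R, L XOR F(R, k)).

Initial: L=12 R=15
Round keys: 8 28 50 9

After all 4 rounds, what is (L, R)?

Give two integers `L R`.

Round 1 (k=8): L=15 R=115
Round 2 (k=28): L=115 R=148
Round 3 (k=50): L=148 R=156
Round 4 (k=9): L=156 R=23

Answer: 156 23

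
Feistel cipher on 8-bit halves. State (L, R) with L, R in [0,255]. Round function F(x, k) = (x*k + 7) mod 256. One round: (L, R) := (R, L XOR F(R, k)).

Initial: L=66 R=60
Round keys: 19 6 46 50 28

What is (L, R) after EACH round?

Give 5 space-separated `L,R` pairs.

Round 1 (k=19): L=60 R=57
Round 2 (k=6): L=57 R=97
Round 3 (k=46): L=97 R=76
Round 4 (k=50): L=76 R=190
Round 5 (k=28): L=190 R=131

Answer: 60,57 57,97 97,76 76,190 190,131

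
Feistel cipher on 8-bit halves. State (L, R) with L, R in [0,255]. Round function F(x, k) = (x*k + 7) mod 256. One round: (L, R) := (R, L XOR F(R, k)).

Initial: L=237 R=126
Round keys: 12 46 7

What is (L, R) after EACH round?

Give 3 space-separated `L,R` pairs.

Answer: 126,2 2,29 29,208

Derivation:
Round 1 (k=12): L=126 R=2
Round 2 (k=46): L=2 R=29
Round 3 (k=7): L=29 R=208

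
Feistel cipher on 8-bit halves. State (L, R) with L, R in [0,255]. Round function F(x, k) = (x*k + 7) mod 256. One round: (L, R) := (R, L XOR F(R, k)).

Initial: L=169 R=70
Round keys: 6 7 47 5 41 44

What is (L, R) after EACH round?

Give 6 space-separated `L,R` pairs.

Answer: 70,2 2,83 83,70 70,54 54,235 235,93

Derivation:
Round 1 (k=6): L=70 R=2
Round 2 (k=7): L=2 R=83
Round 3 (k=47): L=83 R=70
Round 4 (k=5): L=70 R=54
Round 5 (k=41): L=54 R=235
Round 6 (k=44): L=235 R=93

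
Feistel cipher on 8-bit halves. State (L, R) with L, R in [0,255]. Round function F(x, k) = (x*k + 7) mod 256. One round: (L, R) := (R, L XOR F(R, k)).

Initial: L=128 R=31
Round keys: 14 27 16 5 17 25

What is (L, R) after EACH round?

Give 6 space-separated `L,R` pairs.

Answer: 31,57 57,21 21,110 110,56 56,209 209,72

Derivation:
Round 1 (k=14): L=31 R=57
Round 2 (k=27): L=57 R=21
Round 3 (k=16): L=21 R=110
Round 4 (k=5): L=110 R=56
Round 5 (k=17): L=56 R=209
Round 6 (k=25): L=209 R=72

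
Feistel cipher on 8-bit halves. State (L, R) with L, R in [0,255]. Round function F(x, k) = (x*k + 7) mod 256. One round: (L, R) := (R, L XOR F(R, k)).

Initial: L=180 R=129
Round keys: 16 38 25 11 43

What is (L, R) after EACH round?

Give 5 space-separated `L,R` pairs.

Round 1 (k=16): L=129 R=163
Round 2 (k=38): L=163 R=184
Round 3 (k=25): L=184 R=92
Round 4 (k=11): L=92 R=67
Round 5 (k=43): L=67 R=20

Answer: 129,163 163,184 184,92 92,67 67,20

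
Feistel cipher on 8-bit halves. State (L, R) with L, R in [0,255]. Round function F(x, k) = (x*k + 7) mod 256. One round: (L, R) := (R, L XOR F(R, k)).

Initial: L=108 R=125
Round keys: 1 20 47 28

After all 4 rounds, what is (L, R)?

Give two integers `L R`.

Round 1 (k=1): L=125 R=232
Round 2 (k=20): L=232 R=90
Round 3 (k=47): L=90 R=101
Round 4 (k=28): L=101 R=73

Answer: 101 73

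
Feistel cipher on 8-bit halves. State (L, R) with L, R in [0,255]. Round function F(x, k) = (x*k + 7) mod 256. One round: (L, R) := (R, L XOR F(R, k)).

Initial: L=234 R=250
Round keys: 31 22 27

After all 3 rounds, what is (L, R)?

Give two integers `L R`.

Round 1 (k=31): L=250 R=167
Round 2 (k=22): L=167 R=155
Round 3 (k=27): L=155 R=199

Answer: 155 199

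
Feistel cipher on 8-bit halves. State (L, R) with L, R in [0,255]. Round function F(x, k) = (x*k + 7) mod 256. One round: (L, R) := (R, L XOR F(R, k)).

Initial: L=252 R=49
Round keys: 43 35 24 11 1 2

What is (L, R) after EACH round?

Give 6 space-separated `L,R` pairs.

Answer: 49,190 190,48 48,57 57,74 74,104 104,157

Derivation:
Round 1 (k=43): L=49 R=190
Round 2 (k=35): L=190 R=48
Round 3 (k=24): L=48 R=57
Round 4 (k=11): L=57 R=74
Round 5 (k=1): L=74 R=104
Round 6 (k=2): L=104 R=157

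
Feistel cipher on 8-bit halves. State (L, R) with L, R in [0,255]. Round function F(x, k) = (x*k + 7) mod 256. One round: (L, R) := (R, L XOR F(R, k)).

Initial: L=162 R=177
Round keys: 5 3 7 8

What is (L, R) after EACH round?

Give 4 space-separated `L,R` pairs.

Answer: 177,222 222,16 16,169 169,95

Derivation:
Round 1 (k=5): L=177 R=222
Round 2 (k=3): L=222 R=16
Round 3 (k=7): L=16 R=169
Round 4 (k=8): L=169 R=95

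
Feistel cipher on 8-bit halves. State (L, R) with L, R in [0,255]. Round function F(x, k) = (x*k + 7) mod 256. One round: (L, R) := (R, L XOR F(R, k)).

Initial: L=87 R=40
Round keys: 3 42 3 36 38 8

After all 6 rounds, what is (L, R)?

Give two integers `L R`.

Round 1 (k=3): L=40 R=40
Round 2 (k=42): L=40 R=191
Round 3 (k=3): L=191 R=108
Round 4 (k=36): L=108 R=136
Round 5 (k=38): L=136 R=91
Round 6 (k=8): L=91 R=87

Answer: 91 87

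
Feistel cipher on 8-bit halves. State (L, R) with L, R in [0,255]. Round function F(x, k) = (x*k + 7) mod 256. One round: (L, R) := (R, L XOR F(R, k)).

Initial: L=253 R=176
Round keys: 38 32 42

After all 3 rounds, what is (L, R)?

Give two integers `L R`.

Round 1 (k=38): L=176 R=218
Round 2 (k=32): L=218 R=247
Round 3 (k=42): L=247 R=87

Answer: 247 87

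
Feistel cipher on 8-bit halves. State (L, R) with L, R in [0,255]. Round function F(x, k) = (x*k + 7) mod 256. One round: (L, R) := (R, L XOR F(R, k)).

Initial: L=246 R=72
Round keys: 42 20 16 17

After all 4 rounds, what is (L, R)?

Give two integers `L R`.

Answer: 22 174

Derivation:
Round 1 (k=42): L=72 R=33
Round 2 (k=20): L=33 R=211
Round 3 (k=16): L=211 R=22
Round 4 (k=17): L=22 R=174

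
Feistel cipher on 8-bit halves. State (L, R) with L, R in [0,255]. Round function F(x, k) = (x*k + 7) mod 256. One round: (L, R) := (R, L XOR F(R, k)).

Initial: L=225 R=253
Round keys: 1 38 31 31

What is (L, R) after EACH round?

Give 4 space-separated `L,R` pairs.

Round 1 (k=1): L=253 R=229
Round 2 (k=38): L=229 R=248
Round 3 (k=31): L=248 R=234
Round 4 (k=31): L=234 R=165

Answer: 253,229 229,248 248,234 234,165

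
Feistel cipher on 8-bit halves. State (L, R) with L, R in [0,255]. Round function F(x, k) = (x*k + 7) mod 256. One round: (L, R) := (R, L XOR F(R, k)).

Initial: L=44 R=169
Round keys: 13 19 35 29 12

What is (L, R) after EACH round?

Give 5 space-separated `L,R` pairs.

Round 1 (k=13): L=169 R=176
Round 2 (k=19): L=176 R=190
Round 3 (k=35): L=190 R=177
Round 4 (k=29): L=177 R=170
Round 5 (k=12): L=170 R=78

Answer: 169,176 176,190 190,177 177,170 170,78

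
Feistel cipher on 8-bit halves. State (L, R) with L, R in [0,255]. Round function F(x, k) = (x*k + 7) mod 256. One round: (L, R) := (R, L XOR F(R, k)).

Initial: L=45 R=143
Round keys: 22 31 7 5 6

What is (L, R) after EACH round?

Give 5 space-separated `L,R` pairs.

Answer: 143,124 124,132 132,223 223,230 230,180

Derivation:
Round 1 (k=22): L=143 R=124
Round 2 (k=31): L=124 R=132
Round 3 (k=7): L=132 R=223
Round 4 (k=5): L=223 R=230
Round 5 (k=6): L=230 R=180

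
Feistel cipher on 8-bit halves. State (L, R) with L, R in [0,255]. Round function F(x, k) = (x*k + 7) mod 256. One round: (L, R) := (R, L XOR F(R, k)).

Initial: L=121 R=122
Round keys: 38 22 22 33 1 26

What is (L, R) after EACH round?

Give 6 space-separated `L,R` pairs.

Answer: 122,90 90,185 185,183 183,39 39,153 153,182

Derivation:
Round 1 (k=38): L=122 R=90
Round 2 (k=22): L=90 R=185
Round 3 (k=22): L=185 R=183
Round 4 (k=33): L=183 R=39
Round 5 (k=1): L=39 R=153
Round 6 (k=26): L=153 R=182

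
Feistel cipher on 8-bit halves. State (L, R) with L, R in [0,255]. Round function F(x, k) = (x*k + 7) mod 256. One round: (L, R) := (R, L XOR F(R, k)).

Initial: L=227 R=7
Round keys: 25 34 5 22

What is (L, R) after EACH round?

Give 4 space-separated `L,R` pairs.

Answer: 7,85 85,86 86,224 224,17

Derivation:
Round 1 (k=25): L=7 R=85
Round 2 (k=34): L=85 R=86
Round 3 (k=5): L=86 R=224
Round 4 (k=22): L=224 R=17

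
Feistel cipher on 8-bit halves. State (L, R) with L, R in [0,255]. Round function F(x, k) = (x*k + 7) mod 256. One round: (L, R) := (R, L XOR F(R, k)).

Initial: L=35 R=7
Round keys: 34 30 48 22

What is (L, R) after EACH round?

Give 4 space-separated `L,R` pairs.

Round 1 (k=34): L=7 R=214
Round 2 (k=30): L=214 R=28
Round 3 (k=48): L=28 R=145
Round 4 (k=22): L=145 R=97

Answer: 7,214 214,28 28,145 145,97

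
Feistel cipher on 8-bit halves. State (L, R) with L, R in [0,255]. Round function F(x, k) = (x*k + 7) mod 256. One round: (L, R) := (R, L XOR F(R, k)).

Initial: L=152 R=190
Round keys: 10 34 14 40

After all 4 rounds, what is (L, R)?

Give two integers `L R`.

Answer: 218 148

Derivation:
Round 1 (k=10): L=190 R=235
Round 2 (k=34): L=235 R=131
Round 3 (k=14): L=131 R=218
Round 4 (k=40): L=218 R=148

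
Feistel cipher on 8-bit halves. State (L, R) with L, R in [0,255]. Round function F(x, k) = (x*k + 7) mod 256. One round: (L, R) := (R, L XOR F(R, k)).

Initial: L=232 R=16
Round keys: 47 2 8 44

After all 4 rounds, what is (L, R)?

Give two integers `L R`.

Answer: 176 18

Derivation:
Round 1 (k=47): L=16 R=31
Round 2 (k=2): L=31 R=85
Round 3 (k=8): L=85 R=176
Round 4 (k=44): L=176 R=18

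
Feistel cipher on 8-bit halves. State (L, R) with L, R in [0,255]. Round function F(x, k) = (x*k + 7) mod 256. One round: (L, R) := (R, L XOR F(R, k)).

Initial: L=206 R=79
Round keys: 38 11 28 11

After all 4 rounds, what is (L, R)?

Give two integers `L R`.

Round 1 (k=38): L=79 R=15
Round 2 (k=11): L=15 R=227
Round 3 (k=28): L=227 R=212
Round 4 (k=11): L=212 R=192

Answer: 212 192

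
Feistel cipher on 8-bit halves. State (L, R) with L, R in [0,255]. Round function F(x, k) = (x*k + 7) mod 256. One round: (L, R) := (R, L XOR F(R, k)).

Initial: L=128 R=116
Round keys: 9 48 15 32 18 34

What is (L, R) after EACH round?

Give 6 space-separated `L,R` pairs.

Round 1 (k=9): L=116 R=155
Round 2 (k=48): L=155 R=99
Round 3 (k=15): L=99 R=79
Round 4 (k=32): L=79 R=132
Round 5 (k=18): L=132 R=0
Round 6 (k=34): L=0 R=131

Answer: 116,155 155,99 99,79 79,132 132,0 0,131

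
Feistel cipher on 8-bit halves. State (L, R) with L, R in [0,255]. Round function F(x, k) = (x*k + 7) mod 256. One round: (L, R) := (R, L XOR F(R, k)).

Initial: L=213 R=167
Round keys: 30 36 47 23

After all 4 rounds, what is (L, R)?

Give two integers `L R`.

Round 1 (k=30): L=167 R=76
Round 2 (k=36): L=76 R=16
Round 3 (k=47): L=16 R=187
Round 4 (k=23): L=187 R=196

Answer: 187 196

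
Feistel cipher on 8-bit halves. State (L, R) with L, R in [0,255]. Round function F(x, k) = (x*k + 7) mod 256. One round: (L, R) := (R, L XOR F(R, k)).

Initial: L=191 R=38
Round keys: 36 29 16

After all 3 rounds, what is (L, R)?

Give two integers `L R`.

Round 1 (k=36): L=38 R=224
Round 2 (k=29): L=224 R=65
Round 3 (k=16): L=65 R=247

Answer: 65 247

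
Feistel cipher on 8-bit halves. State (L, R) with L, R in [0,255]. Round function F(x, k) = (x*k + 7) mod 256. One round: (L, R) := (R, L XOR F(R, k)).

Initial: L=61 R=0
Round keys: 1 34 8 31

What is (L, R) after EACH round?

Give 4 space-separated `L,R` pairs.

Answer: 0,58 58,187 187,229 229,121

Derivation:
Round 1 (k=1): L=0 R=58
Round 2 (k=34): L=58 R=187
Round 3 (k=8): L=187 R=229
Round 4 (k=31): L=229 R=121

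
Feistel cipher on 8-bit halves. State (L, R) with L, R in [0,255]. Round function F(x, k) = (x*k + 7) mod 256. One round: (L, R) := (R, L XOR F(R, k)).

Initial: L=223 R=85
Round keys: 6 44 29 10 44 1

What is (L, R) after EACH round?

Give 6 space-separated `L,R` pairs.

Round 1 (k=6): L=85 R=218
Round 2 (k=44): L=218 R=42
Round 3 (k=29): L=42 R=19
Round 4 (k=10): L=19 R=239
Round 5 (k=44): L=239 R=8
Round 6 (k=1): L=8 R=224

Answer: 85,218 218,42 42,19 19,239 239,8 8,224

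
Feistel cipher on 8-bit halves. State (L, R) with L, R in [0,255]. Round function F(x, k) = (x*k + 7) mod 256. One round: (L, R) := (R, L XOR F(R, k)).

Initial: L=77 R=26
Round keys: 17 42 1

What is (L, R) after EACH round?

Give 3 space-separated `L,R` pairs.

Answer: 26,140 140,229 229,96

Derivation:
Round 1 (k=17): L=26 R=140
Round 2 (k=42): L=140 R=229
Round 3 (k=1): L=229 R=96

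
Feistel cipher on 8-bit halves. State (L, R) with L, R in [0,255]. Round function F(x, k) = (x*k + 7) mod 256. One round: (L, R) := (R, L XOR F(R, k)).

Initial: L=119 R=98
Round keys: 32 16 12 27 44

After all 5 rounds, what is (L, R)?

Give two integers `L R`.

Answer: 205 176

Derivation:
Round 1 (k=32): L=98 R=48
Round 2 (k=16): L=48 R=101
Round 3 (k=12): L=101 R=243
Round 4 (k=27): L=243 R=205
Round 5 (k=44): L=205 R=176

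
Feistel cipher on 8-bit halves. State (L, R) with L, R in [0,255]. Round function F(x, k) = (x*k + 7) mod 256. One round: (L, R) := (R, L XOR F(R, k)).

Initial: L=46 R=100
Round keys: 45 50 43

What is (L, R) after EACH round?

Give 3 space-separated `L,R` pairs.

Answer: 100,181 181,5 5,107

Derivation:
Round 1 (k=45): L=100 R=181
Round 2 (k=50): L=181 R=5
Round 3 (k=43): L=5 R=107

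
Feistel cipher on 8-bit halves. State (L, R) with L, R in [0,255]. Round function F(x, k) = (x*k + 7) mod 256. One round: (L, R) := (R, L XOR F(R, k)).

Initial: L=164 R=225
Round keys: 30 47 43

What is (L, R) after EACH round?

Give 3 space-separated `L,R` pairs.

Answer: 225,193 193,151 151,165

Derivation:
Round 1 (k=30): L=225 R=193
Round 2 (k=47): L=193 R=151
Round 3 (k=43): L=151 R=165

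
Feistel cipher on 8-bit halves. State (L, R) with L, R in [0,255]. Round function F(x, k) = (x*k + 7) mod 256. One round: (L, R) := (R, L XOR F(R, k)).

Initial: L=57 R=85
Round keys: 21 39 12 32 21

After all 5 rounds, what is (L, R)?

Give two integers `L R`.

Round 1 (k=21): L=85 R=57
Round 2 (k=39): L=57 R=227
Round 3 (k=12): L=227 R=146
Round 4 (k=32): L=146 R=164
Round 5 (k=21): L=164 R=233

Answer: 164 233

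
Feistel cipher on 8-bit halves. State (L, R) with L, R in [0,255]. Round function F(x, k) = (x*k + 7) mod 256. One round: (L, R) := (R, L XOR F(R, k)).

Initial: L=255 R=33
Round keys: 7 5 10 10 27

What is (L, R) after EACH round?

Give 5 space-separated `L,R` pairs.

Answer: 33,17 17,125 125,248 248,202 202,173

Derivation:
Round 1 (k=7): L=33 R=17
Round 2 (k=5): L=17 R=125
Round 3 (k=10): L=125 R=248
Round 4 (k=10): L=248 R=202
Round 5 (k=27): L=202 R=173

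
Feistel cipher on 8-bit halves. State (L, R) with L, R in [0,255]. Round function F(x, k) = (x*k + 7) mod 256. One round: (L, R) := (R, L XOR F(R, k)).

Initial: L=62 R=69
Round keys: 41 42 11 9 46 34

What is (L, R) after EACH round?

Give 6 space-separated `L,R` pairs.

Round 1 (k=41): L=69 R=42
Round 2 (k=42): L=42 R=174
Round 3 (k=11): L=174 R=171
Round 4 (k=9): L=171 R=164
Round 5 (k=46): L=164 R=212
Round 6 (k=34): L=212 R=139

Answer: 69,42 42,174 174,171 171,164 164,212 212,139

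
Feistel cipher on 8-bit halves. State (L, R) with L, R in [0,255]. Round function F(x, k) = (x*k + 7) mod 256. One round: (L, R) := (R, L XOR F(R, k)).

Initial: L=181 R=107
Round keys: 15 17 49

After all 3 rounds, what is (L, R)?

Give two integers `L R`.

Round 1 (k=15): L=107 R=249
Round 2 (k=17): L=249 R=251
Round 3 (k=49): L=251 R=235

Answer: 251 235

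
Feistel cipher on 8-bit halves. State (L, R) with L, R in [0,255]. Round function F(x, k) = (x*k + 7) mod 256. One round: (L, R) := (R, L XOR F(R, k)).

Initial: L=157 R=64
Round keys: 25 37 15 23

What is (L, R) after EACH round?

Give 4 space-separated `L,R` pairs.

Round 1 (k=25): L=64 R=218
Round 2 (k=37): L=218 R=201
Round 3 (k=15): L=201 R=20
Round 4 (k=23): L=20 R=26

Answer: 64,218 218,201 201,20 20,26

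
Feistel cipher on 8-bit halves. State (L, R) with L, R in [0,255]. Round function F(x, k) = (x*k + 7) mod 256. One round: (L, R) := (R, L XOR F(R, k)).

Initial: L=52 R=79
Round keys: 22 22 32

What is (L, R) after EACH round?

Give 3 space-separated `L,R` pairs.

Answer: 79,229 229,250 250,162

Derivation:
Round 1 (k=22): L=79 R=229
Round 2 (k=22): L=229 R=250
Round 3 (k=32): L=250 R=162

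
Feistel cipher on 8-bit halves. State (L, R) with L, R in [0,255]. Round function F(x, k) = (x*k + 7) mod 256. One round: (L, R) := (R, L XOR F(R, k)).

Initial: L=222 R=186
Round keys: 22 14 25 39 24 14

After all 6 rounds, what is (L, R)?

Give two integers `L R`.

Round 1 (k=22): L=186 R=221
Round 2 (k=14): L=221 R=167
Round 3 (k=25): L=167 R=139
Round 4 (k=39): L=139 R=147
Round 5 (k=24): L=147 R=68
Round 6 (k=14): L=68 R=44

Answer: 68 44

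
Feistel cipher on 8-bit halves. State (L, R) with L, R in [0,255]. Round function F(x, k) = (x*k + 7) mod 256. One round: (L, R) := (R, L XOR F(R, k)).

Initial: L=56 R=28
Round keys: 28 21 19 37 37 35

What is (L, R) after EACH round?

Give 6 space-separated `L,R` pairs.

Answer: 28,47 47,254 254,206 206,51 51,168 168,204

Derivation:
Round 1 (k=28): L=28 R=47
Round 2 (k=21): L=47 R=254
Round 3 (k=19): L=254 R=206
Round 4 (k=37): L=206 R=51
Round 5 (k=37): L=51 R=168
Round 6 (k=35): L=168 R=204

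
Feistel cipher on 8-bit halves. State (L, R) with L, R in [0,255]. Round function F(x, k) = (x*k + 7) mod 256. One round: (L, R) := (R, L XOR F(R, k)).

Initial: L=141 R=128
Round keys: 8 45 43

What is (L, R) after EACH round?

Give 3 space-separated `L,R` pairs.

Answer: 128,138 138,201 201,64

Derivation:
Round 1 (k=8): L=128 R=138
Round 2 (k=45): L=138 R=201
Round 3 (k=43): L=201 R=64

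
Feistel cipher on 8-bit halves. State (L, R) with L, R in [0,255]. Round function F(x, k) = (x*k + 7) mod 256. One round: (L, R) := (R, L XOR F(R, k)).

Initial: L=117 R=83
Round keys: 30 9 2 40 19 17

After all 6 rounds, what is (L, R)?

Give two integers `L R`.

Answer: 127 1

Derivation:
Round 1 (k=30): L=83 R=180
Round 2 (k=9): L=180 R=8
Round 3 (k=2): L=8 R=163
Round 4 (k=40): L=163 R=119
Round 5 (k=19): L=119 R=127
Round 6 (k=17): L=127 R=1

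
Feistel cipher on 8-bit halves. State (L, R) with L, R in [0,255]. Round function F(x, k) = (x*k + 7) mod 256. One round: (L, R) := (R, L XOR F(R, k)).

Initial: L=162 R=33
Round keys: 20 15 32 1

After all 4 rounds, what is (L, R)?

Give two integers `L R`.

Answer: 222 154

Derivation:
Round 1 (k=20): L=33 R=57
Round 2 (k=15): L=57 R=127
Round 3 (k=32): L=127 R=222
Round 4 (k=1): L=222 R=154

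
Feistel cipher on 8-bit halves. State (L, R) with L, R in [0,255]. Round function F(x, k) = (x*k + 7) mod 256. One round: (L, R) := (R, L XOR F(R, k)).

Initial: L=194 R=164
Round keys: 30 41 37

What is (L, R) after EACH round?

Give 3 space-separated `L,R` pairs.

Round 1 (k=30): L=164 R=253
Round 2 (k=41): L=253 R=40
Round 3 (k=37): L=40 R=50

Answer: 164,253 253,40 40,50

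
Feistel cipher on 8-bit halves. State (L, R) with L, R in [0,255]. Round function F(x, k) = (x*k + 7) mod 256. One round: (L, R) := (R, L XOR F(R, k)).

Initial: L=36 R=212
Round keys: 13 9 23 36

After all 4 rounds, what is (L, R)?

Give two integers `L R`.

Answer: 82 53

Derivation:
Round 1 (k=13): L=212 R=239
Round 2 (k=9): L=239 R=186
Round 3 (k=23): L=186 R=82
Round 4 (k=36): L=82 R=53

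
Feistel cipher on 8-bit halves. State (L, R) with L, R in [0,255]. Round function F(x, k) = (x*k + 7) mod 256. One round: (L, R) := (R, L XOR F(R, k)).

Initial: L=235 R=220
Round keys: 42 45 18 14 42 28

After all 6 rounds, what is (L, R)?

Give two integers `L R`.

Answer: 202 221

Derivation:
Round 1 (k=42): L=220 R=244
Round 2 (k=45): L=244 R=55
Round 3 (k=18): L=55 R=17
Round 4 (k=14): L=17 R=194
Round 5 (k=42): L=194 R=202
Round 6 (k=28): L=202 R=221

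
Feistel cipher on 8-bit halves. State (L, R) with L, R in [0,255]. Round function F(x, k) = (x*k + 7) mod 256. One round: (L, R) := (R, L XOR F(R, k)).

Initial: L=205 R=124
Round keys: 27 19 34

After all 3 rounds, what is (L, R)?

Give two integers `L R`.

Round 1 (k=27): L=124 R=214
Round 2 (k=19): L=214 R=149
Round 3 (k=34): L=149 R=7

Answer: 149 7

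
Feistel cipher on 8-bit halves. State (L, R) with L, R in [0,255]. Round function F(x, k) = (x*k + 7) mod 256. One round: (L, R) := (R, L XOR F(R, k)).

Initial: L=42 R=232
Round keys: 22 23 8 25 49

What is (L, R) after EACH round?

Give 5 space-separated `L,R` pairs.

Answer: 232,221 221,10 10,138 138,139 139,40

Derivation:
Round 1 (k=22): L=232 R=221
Round 2 (k=23): L=221 R=10
Round 3 (k=8): L=10 R=138
Round 4 (k=25): L=138 R=139
Round 5 (k=49): L=139 R=40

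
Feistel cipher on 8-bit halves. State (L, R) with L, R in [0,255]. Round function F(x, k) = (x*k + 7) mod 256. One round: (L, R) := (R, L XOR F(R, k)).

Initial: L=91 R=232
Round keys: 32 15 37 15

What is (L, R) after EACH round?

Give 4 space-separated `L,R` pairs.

Round 1 (k=32): L=232 R=92
Round 2 (k=15): L=92 R=131
Round 3 (k=37): L=131 R=170
Round 4 (k=15): L=170 R=126

Answer: 232,92 92,131 131,170 170,126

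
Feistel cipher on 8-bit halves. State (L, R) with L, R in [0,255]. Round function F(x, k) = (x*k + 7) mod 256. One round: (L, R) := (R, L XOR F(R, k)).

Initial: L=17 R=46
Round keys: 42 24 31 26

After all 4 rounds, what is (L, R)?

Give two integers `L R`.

Round 1 (k=42): L=46 R=130
Round 2 (k=24): L=130 R=25
Round 3 (k=31): L=25 R=140
Round 4 (k=26): L=140 R=38

Answer: 140 38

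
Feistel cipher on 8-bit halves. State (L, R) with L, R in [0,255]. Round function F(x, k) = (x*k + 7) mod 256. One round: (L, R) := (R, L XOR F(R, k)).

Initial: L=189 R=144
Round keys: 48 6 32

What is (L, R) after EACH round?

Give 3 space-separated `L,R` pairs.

Round 1 (k=48): L=144 R=186
Round 2 (k=6): L=186 R=243
Round 3 (k=32): L=243 R=221

Answer: 144,186 186,243 243,221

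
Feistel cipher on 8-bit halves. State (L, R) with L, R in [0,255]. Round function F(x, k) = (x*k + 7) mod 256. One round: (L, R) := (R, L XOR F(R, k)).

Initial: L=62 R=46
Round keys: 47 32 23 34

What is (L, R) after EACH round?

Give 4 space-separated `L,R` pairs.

Answer: 46,71 71,201 201,81 81,0

Derivation:
Round 1 (k=47): L=46 R=71
Round 2 (k=32): L=71 R=201
Round 3 (k=23): L=201 R=81
Round 4 (k=34): L=81 R=0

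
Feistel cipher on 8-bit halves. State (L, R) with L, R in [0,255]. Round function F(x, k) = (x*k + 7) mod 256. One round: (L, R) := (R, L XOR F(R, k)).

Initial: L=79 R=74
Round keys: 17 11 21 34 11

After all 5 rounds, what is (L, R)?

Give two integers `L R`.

Answer: 60 59

Derivation:
Round 1 (k=17): L=74 R=190
Round 2 (k=11): L=190 R=123
Round 3 (k=21): L=123 R=160
Round 4 (k=34): L=160 R=60
Round 5 (k=11): L=60 R=59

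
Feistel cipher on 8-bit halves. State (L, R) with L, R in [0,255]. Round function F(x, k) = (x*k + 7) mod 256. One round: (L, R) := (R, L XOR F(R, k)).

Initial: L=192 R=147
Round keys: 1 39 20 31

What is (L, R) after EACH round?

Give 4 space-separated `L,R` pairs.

Answer: 147,90 90,46 46,197 197,204

Derivation:
Round 1 (k=1): L=147 R=90
Round 2 (k=39): L=90 R=46
Round 3 (k=20): L=46 R=197
Round 4 (k=31): L=197 R=204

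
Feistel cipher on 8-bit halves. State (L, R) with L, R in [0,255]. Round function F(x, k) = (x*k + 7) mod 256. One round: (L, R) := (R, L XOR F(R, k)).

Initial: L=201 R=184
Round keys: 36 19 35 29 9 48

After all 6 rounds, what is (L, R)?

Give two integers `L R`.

Answer: 13 61

Derivation:
Round 1 (k=36): L=184 R=46
Round 2 (k=19): L=46 R=201
Round 3 (k=35): L=201 R=172
Round 4 (k=29): L=172 R=74
Round 5 (k=9): L=74 R=13
Round 6 (k=48): L=13 R=61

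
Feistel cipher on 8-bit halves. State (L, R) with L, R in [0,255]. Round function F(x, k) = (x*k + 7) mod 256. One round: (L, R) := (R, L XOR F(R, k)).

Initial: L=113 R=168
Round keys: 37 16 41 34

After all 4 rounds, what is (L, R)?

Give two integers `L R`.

Round 1 (k=37): L=168 R=62
Round 2 (k=16): L=62 R=79
Round 3 (k=41): L=79 R=144
Round 4 (k=34): L=144 R=104

Answer: 144 104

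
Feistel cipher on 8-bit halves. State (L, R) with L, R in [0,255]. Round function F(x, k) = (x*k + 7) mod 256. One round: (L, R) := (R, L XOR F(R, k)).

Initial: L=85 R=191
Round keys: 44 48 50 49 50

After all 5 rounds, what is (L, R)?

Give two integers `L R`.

Answer: 232 110

Derivation:
Round 1 (k=44): L=191 R=142
Round 2 (k=48): L=142 R=24
Round 3 (k=50): L=24 R=57
Round 4 (k=49): L=57 R=232
Round 5 (k=50): L=232 R=110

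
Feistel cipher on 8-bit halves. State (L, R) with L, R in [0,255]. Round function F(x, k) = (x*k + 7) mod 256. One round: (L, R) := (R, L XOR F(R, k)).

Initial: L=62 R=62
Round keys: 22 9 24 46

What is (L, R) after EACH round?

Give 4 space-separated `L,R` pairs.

Round 1 (k=22): L=62 R=101
Round 2 (k=9): L=101 R=170
Round 3 (k=24): L=170 R=146
Round 4 (k=46): L=146 R=233

Answer: 62,101 101,170 170,146 146,233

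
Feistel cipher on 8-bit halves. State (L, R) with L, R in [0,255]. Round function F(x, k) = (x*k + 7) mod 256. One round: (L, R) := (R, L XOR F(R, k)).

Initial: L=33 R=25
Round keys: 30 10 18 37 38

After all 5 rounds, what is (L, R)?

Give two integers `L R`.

Round 1 (k=30): L=25 R=212
Round 2 (k=10): L=212 R=86
Round 3 (k=18): L=86 R=199
Round 4 (k=37): L=199 R=156
Round 5 (k=38): L=156 R=232

Answer: 156 232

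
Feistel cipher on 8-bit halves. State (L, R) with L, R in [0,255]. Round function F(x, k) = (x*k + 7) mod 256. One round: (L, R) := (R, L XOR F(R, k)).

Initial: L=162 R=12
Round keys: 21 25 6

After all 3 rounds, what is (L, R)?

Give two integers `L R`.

Round 1 (k=21): L=12 R=161
Round 2 (k=25): L=161 R=204
Round 3 (k=6): L=204 R=110

Answer: 204 110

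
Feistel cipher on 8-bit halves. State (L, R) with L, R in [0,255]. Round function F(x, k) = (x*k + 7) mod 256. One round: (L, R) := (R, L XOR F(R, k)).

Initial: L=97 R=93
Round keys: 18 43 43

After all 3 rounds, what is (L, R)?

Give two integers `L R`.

Answer: 10 69

Derivation:
Round 1 (k=18): L=93 R=240
Round 2 (k=43): L=240 R=10
Round 3 (k=43): L=10 R=69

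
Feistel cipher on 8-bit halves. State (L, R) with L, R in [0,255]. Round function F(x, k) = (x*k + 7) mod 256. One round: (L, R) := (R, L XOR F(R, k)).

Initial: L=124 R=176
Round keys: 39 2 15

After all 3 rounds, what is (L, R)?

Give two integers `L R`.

Round 1 (k=39): L=176 R=171
Round 2 (k=2): L=171 R=237
Round 3 (k=15): L=237 R=65

Answer: 237 65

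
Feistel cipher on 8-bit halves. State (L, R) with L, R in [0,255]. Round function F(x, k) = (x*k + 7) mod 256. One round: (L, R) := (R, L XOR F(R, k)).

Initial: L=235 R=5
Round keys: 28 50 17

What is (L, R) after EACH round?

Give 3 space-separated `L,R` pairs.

Round 1 (k=28): L=5 R=120
Round 2 (k=50): L=120 R=114
Round 3 (k=17): L=114 R=225

Answer: 5,120 120,114 114,225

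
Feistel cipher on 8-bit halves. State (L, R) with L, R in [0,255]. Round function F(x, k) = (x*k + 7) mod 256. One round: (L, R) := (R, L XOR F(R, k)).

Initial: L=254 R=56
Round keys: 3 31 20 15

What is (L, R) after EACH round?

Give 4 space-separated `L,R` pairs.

Round 1 (k=3): L=56 R=81
Round 2 (k=31): L=81 R=238
Round 3 (k=20): L=238 R=206
Round 4 (k=15): L=206 R=247

Answer: 56,81 81,238 238,206 206,247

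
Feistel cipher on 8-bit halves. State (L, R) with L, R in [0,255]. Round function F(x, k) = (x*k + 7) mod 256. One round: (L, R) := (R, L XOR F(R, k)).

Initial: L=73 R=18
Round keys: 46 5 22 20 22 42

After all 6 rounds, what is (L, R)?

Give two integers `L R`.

Round 1 (k=46): L=18 R=10
Round 2 (k=5): L=10 R=43
Round 3 (k=22): L=43 R=179
Round 4 (k=20): L=179 R=40
Round 5 (k=22): L=40 R=196
Round 6 (k=42): L=196 R=7

Answer: 196 7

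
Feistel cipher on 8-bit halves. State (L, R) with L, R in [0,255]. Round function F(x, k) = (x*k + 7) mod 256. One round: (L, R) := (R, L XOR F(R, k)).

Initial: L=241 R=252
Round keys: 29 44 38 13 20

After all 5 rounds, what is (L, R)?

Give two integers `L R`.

Answer: 133 48

Derivation:
Round 1 (k=29): L=252 R=98
Round 2 (k=44): L=98 R=35
Round 3 (k=38): L=35 R=91
Round 4 (k=13): L=91 R=133
Round 5 (k=20): L=133 R=48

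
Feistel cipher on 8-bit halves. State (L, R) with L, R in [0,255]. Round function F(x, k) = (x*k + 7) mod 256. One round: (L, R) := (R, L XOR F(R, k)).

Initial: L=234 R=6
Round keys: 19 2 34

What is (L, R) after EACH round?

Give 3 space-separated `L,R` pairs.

Round 1 (k=19): L=6 R=147
Round 2 (k=2): L=147 R=43
Round 3 (k=34): L=43 R=46

Answer: 6,147 147,43 43,46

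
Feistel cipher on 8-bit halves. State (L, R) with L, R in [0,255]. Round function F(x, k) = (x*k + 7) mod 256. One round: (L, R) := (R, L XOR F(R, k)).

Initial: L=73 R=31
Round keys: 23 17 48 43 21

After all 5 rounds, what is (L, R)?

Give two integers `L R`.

Answer: 14 99

Derivation:
Round 1 (k=23): L=31 R=153
Round 2 (k=17): L=153 R=47
Round 3 (k=48): L=47 R=78
Round 4 (k=43): L=78 R=14
Round 5 (k=21): L=14 R=99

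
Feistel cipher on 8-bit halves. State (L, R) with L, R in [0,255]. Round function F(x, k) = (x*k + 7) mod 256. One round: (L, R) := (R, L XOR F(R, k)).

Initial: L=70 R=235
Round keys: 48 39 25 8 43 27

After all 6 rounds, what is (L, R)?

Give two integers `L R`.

Answer: 0 157

Derivation:
Round 1 (k=48): L=235 R=81
Round 2 (k=39): L=81 R=181
Round 3 (k=25): L=181 R=229
Round 4 (k=8): L=229 R=154
Round 5 (k=43): L=154 R=0
Round 6 (k=27): L=0 R=157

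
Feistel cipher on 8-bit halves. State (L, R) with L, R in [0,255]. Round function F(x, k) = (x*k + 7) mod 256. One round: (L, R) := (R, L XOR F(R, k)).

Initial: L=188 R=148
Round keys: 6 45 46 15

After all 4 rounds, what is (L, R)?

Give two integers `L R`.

Answer: 240 205

Derivation:
Round 1 (k=6): L=148 R=195
Round 2 (k=45): L=195 R=218
Round 3 (k=46): L=218 R=240
Round 4 (k=15): L=240 R=205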